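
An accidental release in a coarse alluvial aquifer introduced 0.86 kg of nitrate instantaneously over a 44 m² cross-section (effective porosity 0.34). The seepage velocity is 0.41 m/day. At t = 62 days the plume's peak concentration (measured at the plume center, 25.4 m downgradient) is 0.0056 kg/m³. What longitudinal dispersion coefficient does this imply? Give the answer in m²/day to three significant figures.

At the plume center C_max = M/(n_e·A·√(4πDt)), so D = M²/(4πt·(n_e·A·C_max)²).
n_e·A·C_max = 0.34 × 44 × 0.0056 = 0.08378 kg/m.
D = 0.86²/(4π × 62 × 0.08378²) = 0.135 m²/day.

0.135 m²/day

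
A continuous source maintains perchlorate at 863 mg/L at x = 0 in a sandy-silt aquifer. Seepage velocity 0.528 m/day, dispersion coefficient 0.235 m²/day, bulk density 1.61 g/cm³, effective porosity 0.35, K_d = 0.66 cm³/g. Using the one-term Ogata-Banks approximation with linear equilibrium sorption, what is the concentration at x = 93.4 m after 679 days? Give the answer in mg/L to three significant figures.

262 mg/L

Retardation factor R = 1 + ρ_b·K_d/n = 1 + 1.61 × 0.66/0.35 = 4.036.
Sorption retards both mechanisms: v_R = v/R = 0.1308 m/day, D_R = D/R = 0.05823 m²/day.
v_R·t = 0.1308 × 679 = 88.8132 m; 2√(D_R t) = 12.58 m; argument = (93.4 − 88.8132)/12.58 = 0.3646.
C = C₀ × ½·erfc(0.3646) = 863 × 0.3031 = 262 mg/L.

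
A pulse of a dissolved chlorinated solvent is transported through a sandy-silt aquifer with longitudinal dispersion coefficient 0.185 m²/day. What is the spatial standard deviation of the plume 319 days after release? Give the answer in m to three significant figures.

Dispersive spreading gives a Gaussian with σ² = 2Dt; advection only shifts the center.
σ = √(2 × 0.185 × 319) = 10.9 m.

10.9 m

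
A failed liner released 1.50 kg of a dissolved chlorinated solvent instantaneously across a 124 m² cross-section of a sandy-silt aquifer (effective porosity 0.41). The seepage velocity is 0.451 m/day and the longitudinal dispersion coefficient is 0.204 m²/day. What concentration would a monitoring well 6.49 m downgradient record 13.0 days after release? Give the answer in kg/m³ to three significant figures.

0.00492 kg/m³

For an instantaneous plane source, C(x,t) = M/(n_e·A·√(4πDt)) · exp(−(x−vt)²/(4Dt)), with n_e·A the pore (flow) area.
Plume center vt = 0.451 × 13.0 = 5.863 m, so the well at 6.49 m is 0.627 m downgradient of the peak.
√(4πDt) = 5.773 m, giving peak height M/(n_e·A·√(4πDt)) = 1.50/(0.41 × 124 × 5.773) = 0.005111 kg/m³.
(x−vt)²/(4Dt) = (0.627)²/(4 × 0.204 × 13.0) = 0.03706; exp(−0.03706) = 0.9636.
C = 0.005111 × 0.9636 = 0.00492 kg/m³.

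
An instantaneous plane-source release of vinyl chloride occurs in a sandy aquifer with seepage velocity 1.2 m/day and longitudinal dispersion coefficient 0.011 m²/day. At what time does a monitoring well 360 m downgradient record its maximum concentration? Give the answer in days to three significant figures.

300 days

For the 1D instantaneous-source solution, setting ∂C/∂t = 0 at fixed x gives v²t² + 2Dt − x² = 0, so t = (√(D² + v²x²) − D)/v².
√(D² + v²x²) = √(0.011² + 1.2² × 360²) = 432.0; v² = 1.44.
t = (432.0 − 0.011)/1.44 = 300 days (vs. the pure-advection estimate x/v = 300 d).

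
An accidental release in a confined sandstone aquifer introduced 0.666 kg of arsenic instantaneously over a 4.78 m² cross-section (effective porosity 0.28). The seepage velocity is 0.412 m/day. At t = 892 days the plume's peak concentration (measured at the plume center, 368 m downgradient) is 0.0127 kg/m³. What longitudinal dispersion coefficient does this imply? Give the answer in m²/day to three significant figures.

0.137 m²/day

At the plume center C_max = M/(n_e·A·√(4πDt)), so D = M²/(4πt·(n_e·A·C_max)²).
n_e·A·C_max = 0.28 × 4.78 × 0.0127 = 0.01700 kg/m.
D = 0.666²/(4π × 892 × 0.01700²) = 0.137 m²/day.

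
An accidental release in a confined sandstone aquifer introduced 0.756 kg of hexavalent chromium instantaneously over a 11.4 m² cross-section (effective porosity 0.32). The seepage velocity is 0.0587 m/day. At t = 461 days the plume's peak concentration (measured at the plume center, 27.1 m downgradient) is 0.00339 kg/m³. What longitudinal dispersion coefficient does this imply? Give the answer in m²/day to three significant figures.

At the plume center C_max = M/(n_e·A·√(4πDt)), so D = M²/(4πt·(n_e·A·C_max)²).
n_e·A·C_max = 0.32 × 11.4 × 0.00339 = 0.01237 kg/m.
D = 0.756²/(4π × 461 × 0.01237²) = 0.645 m²/day.

0.645 m²/day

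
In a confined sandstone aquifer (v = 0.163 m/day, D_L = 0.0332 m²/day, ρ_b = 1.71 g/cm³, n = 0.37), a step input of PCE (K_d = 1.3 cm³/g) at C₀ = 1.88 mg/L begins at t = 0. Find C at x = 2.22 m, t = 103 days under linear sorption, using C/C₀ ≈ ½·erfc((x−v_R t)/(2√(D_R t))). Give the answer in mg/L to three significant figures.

Retardation factor R = 1 + ρ_b·K_d/n = 1 + 1.71 × 1.3/0.37 = 7.008.
Sorption retards both mechanisms: v_R = v/R = 0.02326 m/day, D_R = D/R = 0.004737 m²/day.
v_R·t = 0.02326 × 103 = 2.39578 m; 2√(D_R t) = 1.397 m; argument = (2.22 − 2.39578)/1.397 = -0.1258.
C = C₀ × ½·erfc(-0.1258) = 1.88 × 0.5706 = 1.07 mg/L.

1.07 mg/L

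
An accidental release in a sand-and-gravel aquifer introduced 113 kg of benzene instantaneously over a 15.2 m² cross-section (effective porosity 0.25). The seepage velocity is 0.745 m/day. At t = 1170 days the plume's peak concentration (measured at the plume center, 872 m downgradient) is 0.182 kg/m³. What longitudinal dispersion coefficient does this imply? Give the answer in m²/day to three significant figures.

At the plume center C_max = M/(n_e·A·√(4πDt)), so D = M²/(4πt·(n_e·A·C_max)²).
n_e·A·C_max = 0.25 × 15.2 × 0.182 = 0.6916 kg/m.
D = 113²/(4π × 1170 × 0.6916²) = 1.82 m²/day.

1.82 m²/day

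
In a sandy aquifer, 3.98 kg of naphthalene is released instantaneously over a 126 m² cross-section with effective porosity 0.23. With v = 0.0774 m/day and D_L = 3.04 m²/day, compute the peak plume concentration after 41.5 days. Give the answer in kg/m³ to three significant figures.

0.00345 kg/m³

The peak of an instantaneous 1D plume sits at x = vt; there the Gaussian factor is 1 and C_max = M/(n_e·A·√(4πDt)), where n_e·A is the pore area the mass is dissolved in.
√(4πDt) = √(4π × 3.04 × 41.5) = 39.82 m, so C_max = 3.98/(0.23 × 126 × 39.82) = 0.00345 kg/m³.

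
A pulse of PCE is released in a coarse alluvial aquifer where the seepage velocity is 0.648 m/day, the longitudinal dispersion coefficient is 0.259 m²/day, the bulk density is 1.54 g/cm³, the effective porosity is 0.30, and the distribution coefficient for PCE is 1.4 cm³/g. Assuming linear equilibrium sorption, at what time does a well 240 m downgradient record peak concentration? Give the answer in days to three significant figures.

Retardation factor R = 1 + ρ_b·K_d/n = 1 + 1.54 × 1.4/0.30 = 8.187.
Sorption retards both mechanisms: v_R = v/R = 0.07915 m/day, D_R = D/R = 0.03164 m²/day.
Peak time from v_R²t² + 2D_R t − x² = 0: t = (√(D_R² + v_R²x²) − D_R)/v_R².
√(D_R² + v_R²x²) = √(0.03164² + 0.07915² × 240²) = 19.00; v_R² = 0.006265.
t = (19.00 − 0.03164)/0.006265 = 3030 days.

3030 days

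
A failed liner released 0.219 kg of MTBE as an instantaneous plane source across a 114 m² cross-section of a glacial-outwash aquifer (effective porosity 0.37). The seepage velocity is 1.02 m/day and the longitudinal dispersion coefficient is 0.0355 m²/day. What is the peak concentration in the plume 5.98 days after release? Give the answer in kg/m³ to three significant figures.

0.00318 kg/m³

The peak of an instantaneous 1D plume sits at x = vt; there the Gaussian factor is 1 and C_max = M/(n_e·A·√(4πDt)), where n_e·A is the pore area the mass is dissolved in.
√(4πDt) = √(4π × 0.0355 × 5.98) = 1.633 m, so C_max = 0.219/(0.37 × 114 × 1.633) = 0.00318 kg/m³.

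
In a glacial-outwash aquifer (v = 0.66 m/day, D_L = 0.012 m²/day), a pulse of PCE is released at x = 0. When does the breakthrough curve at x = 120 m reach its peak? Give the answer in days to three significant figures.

182 days

For the 1D instantaneous-source solution, setting ∂C/∂t = 0 at fixed x gives v²t² + 2Dt − x² = 0, so t = (√(D² + v²x²) − D)/v².
√(D² + v²x²) = √(0.012² + 0.66² × 120²) = 79.20; v² = 0.4356.
t = (79.20 − 0.012)/0.4356 = 182 days (vs. the pure-advection estimate x/v = 182 d).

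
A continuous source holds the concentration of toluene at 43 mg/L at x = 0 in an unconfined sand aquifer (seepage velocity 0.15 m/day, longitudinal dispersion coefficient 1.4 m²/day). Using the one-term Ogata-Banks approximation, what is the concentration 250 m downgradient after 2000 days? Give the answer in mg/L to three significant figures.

For a continuous step input, C/C₀ ≈ ½·erfc((x−vt)/(2√(Dt))).
vt = 0.15 × 2000 = 300 m and 2√(Dt) = 2√(1.4 × 2000) = 105.8 m.
Argument (x−vt)/(2√(Dt)) = (250 − 300)/105.8 = -0.4726; ½·erfc(-0.4726) = 0.7480.
C = 43 × 0.7480 = 32.2 mg/L.

32.2 mg/L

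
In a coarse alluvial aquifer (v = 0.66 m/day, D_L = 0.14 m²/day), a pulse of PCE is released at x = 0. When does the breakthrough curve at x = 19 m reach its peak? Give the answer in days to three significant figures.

For the 1D instantaneous-source solution, setting ∂C/∂t = 0 at fixed x gives v²t² + 2Dt − x² = 0, so t = (√(D² + v²x²) − D)/v².
√(D² + v²x²) = √(0.14² + 0.66² × 19²) = 12.54; v² = 0.4356.
t = (12.54 − 0.14)/0.4356 = 28.5 days (vs. the pure-advection estimate x/v = 28.8 d).

28.5 days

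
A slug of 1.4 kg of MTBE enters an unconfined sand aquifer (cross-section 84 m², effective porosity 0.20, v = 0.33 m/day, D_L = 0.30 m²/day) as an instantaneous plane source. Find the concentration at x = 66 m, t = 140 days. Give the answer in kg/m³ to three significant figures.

0.000352 kg/m³

For an instantaneous plane source, C(x,t) = M/(n_e·A·√(4πDt)) · exp(−(x−vt)²/(4Dt)), with n_e·A the pore (flow) area.
Plume center vt = 0.33 × 140 = 46.2 m, so the well at 66 m is 19.8 m downgradient of the peak.
√(4πDt) = 22.97 m, giving peak height M/(n_e·A·√(4πDt)) = 1.4/(0.20 × 84 × 22.97) = 0.003628 kg/m³.
(x−vt)²/(4Dt) = (19.8)²/(4 × 0.30 × 140) = 2.334; exp(−2.334) = 0.09691.
C = 0.003628 × 0.09691 = 0.000352 kg/m³.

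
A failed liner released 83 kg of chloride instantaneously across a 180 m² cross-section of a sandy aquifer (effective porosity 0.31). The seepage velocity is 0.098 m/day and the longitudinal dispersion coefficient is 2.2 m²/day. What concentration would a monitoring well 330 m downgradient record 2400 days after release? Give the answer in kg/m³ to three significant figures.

For an instantaneous plane source, C(x,t) = M/(n_e·A·√(4πDt)) · exp(−(x−vt)²/(4Dt)), with n_e·A the pore (flow) area.
Plume center vt = 0.098 × 2400 = 235.2 m, so the well at 330 m is 94.8 m downgradient of the peak.
√(4πDt) = 257.6 m, giving peak height M/(n_e·A·√(4πDt)) = 83/(0.31 × 180 × 257.6) = 0.005774 kg/m³.
(x−vt)²/(4Dt) = (94.8)²/(4 × 2.2 × 2400) = 0.4255; exp(−0.4255) = 0.6534.
C = 0.005774 × 0.6534 = 0.00377 kg/m³.

0.00377 kg/m³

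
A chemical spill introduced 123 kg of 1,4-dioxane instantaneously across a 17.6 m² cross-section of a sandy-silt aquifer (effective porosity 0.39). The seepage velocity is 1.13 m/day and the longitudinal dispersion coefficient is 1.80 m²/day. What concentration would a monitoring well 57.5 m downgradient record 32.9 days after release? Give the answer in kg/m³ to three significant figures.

For an instantaneous plane source, C(x,t) = M/(n_e·A·√(4πDt)) · exp(−(x−vt)²/(4Dt)), with n_e·A the pore (flow) area.
Plume center vt = 1.13 × 32.9 = 37.177 m, so the well at 57.5 m is 20.323 m downgradient of the peak.
√(4πDt) = 27.28 m, giving peak height M/(n_e·A·√(4πDt)) = 123/(0.39 × 17.6 × 27.28) = 0.6569 kg/m³.
(x−vt)²/(4Dt) = (20.323)²/(4 × 1.80 × 32.9) = 1.744; exp(−1.744) = 0.1748.
C = 0.6569 × 0.1748 = 0.115 kg/m³.

0.115 kg/m³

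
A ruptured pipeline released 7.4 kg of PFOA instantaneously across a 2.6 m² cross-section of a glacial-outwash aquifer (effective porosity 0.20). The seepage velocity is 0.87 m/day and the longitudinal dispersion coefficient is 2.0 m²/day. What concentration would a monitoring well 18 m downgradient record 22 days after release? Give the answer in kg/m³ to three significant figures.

For an instantaneous plane source, C(x,t) = M/(n_e·A·√(4πDt)) · exp(−(x−vt)²/(4Dt)), with n_e·A the pore (flow) area.
Plume center vt = 0.87 × 22 = 19.14 m, so the well at 18 m is 1.14 m upgradient of the peak.
√(4πDt) = 23.51 m, giving peak height M/(n_e·A·√(4πDt)) = 7.4/(0.20 × 2.6 × 23.51) = 0.6053 kg/m³.
(x−vt)²/(4Dt) = (-1.14)²/(4 × 2.0 × 22) = 0.007384; exp(−0.007384) = 0.9926.
C = 0.6053 × 0.9926 = 0.601 kg/m³.

0.601 kg/m³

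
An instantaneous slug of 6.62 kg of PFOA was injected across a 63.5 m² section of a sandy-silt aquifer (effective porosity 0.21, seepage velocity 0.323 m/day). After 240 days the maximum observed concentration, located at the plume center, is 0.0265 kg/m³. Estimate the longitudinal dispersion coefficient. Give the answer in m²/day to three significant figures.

0.116 m²/day

At the plume center C_max = M/(n_e·A·√(4πDt)), so D = M²/(4πt·(n_e·A·C_max)²).
n_e·A·C_max = 0.21 × 63.5 × 0.0265 = 0.3534 kg/m.
D = 6.62²/(4π × 240 × 0.3534²) = 0.116 m²/day.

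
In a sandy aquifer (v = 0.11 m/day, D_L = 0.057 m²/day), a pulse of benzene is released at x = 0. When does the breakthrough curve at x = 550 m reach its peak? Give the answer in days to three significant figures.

5000 days

For the 1D instantaneous-source solution, setting ∂C/∂t = 0 at fixed x gives v²t² + 2Dt − x² = 0, so t = (√(D² + v²x²) − D)/v².
√(D² + v²x²) = √(0.057² + 0.11² × 550²) = 60.50; v² = 0.0121.
t = (60.50 − 0.057)/0.0121 = 5000 days (vs. the pure-advection estimate x/v = 5000 d).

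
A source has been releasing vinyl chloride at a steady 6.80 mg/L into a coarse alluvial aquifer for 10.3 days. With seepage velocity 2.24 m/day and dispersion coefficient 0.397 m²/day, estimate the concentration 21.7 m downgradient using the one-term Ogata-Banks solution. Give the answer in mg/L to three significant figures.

4.65 mg/L

For a continuous step input, C/C₀ ≈ ½·erfc((x−vt)/(2√(Dt))).
vt = 2.24 × 10.3 = 23.072 m and 2√(Dt) = 2√(0.397 × 10.3) = 4.044 m.
Argument (x−vt)/(2√(Dt)) = (21.7 − 23.072)/4.044 = -0.3393; ½·erfc(-0.3393) = 0.6843.
C = 6.80 × 0.6843 = 4.65 mg/L.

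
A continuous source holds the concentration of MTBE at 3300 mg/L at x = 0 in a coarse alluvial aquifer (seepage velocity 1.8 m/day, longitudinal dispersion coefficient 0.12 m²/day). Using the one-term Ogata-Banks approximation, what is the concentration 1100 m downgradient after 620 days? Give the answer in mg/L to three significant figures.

For a continuous step input, C/C₀ ≈ ½·erfc((x−vt)/(2√(Dt))).
vt = 1.8 × 620 = 1116 m and 2√(Dt) = 2√(0.12 × 620) = 17.25 m.
Argument (x−vt)/(2√(Dt)) = (1100 − 1116)/17.25 = -0.9275; ½·erfc(-0.9275) = 0.9052.
C = 3300 × 0.9052 = 2990 mg/L.

2990 mg/L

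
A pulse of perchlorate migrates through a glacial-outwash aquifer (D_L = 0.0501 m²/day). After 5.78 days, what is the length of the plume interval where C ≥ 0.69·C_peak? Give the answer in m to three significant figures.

1.31 m

The plume is Gaussian with σ = √(2Dt) = √(2 × 0.0501 × 5.78) = 0.7610 m.
C/C_peak = exp(−Δx²/(2σ²)) = 0.69 ⇒ Δx = σ·√(−2 ln 0.69) = 0.7610 × 0.8615 = 0.6556 m.
Width = 2Δx = 1.31 m.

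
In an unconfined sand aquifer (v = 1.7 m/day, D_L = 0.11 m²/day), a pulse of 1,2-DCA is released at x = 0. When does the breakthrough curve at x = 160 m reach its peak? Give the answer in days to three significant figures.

94.1 days

For the 1D instantaneous-source solution, setting ∂C/∂t = 0 at fixed x gives v²t² + 2Dt − x² = 0, so t = (√(D² + v²x²) − D)/v².
√(D² + v²x²) = √(0.11² + 1.7² × 160²) = 272.0; v² = 2.89.
t = (272.0 − 0.11)/2.89 = 94.1 days (vs. the pure-advection estimate x/v = 94.1 d).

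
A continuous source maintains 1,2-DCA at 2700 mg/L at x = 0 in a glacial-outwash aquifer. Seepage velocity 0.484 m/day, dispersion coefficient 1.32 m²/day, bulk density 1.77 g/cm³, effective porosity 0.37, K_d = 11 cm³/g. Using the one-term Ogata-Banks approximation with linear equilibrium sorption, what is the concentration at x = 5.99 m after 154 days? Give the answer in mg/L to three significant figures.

128 mg/L

Retardation factor R = 1 + ρ_b·K_d/n = 1 + 1.77 × 11/0.37 = 53.62.
Sorption retards both mechanisms: v_R = v/R = 0.009026 m/day, D_R = D/R = 0.02462 m²/day.
v_R·t = 0.009026 × 154 = 1.390004 m; 2√(D_R t) = 3.894 m; argument = (5.99 − 1.390004)/3.894 = 1.181.
C = C₀ × ½·erfc(1.181) = 2700 × 0.04744 = 128 mg/L.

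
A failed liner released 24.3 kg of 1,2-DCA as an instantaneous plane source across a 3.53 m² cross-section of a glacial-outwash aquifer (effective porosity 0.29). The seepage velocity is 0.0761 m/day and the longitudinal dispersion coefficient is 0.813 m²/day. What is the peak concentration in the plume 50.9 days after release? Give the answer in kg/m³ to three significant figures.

The peak of an instantaneous 1D plume sits at x = vt; there the Gaussian factor is 1 and C_max = M/(n_e·A·√(4πDt)), where n_e·A is the pore area the mass is dissolved in.
√(4πDt) = √(4π × 0.813 × 50.9) = 22.80 m, so C_max = 24.3/(0.29 × 3.53 × 22.80) = 1.04 kg/m³.

1.04 kg/m³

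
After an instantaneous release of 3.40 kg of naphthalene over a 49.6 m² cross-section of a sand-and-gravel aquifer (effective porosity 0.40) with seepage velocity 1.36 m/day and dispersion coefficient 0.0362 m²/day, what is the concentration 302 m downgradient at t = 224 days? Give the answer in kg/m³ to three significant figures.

0.0137 kg/m³

For an instantaneous plane source, C(x,t) = M/(n_e·A·√(4πDt)) · exp(−(x−vt)²/(4Dt)), with n_e·A the pore (flow) area.
Plume center vt = 1.36 × 224 = 304.64 m, so the well at 302 m is 2.64 m upgradient of the peak.
√(4πDt) = 10.09 m, giving peak height M/(n_e·A·√(4πDt)) = 3.40/(0.40 × 49.6 × 10.09) = 0.01698 kg/m³.
(x−vt)²/(4Dt) = (-2.64)²/(4 × 0.0362 × 224) = 0.2149; exp(−0.2149) = 0.8066.
C = 0.01698 × 0.8066 = 0.0137 kg/m³.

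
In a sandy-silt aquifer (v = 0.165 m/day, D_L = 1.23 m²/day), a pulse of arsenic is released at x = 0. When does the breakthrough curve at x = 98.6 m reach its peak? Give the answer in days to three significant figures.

554 days

For the 1D instantaneous-source solution, setting ∂C/∂t = 0 at fixed x gives v²t² + 2Dt − x² = 0, so t = (√(D² + v²x²) − D)/v².
√(D² + v²x²) = √(1.23² + 0.165² × 98.6²) = 16.32; v² = 0.027225.
t = (16.32 − 1.23)/0.027225 = 554 days (vs. the pure-advection estimate x/v = 598 d).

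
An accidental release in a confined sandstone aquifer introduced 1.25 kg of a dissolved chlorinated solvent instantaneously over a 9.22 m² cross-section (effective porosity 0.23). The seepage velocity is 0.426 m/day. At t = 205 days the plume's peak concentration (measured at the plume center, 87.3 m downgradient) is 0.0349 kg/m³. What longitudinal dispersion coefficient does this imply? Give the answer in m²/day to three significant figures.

At the plume center C_max = M/(n_e·A·√(4πDt)), so D = M²/(4πt·(n_e·A·C_max)²).
n_e·A·C_max = 0.23 × 9.22 × 0.0349 = 0.07401 kg/m.
D = 1.25²/(4π × 205 × 0.07401²) = 0.111 m²/day.

0.111 m²/day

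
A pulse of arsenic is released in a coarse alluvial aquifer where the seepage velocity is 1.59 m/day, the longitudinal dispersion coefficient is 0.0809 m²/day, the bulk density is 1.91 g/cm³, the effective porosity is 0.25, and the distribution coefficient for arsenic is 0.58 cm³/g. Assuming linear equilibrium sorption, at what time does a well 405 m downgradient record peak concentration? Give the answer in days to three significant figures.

1380 days

Retardation factor R = 1 + ρ_b·K_d/n = 1 + 1.91 × 0.58/0.25 = 5.431.
Sorption retards both mechanisms: v_R = v/R = 0.2928 m/day, D_R = D/R = 0.01490 m²/day.
Peak time from v_R²t² + 2D_R t − x² = 0: t = (√(D_R² + v_R²x²) − D_R)/v_R².
√(D_R² + v_R²x²) = √(0.01490² + 0.2928² × 405²) = 118.6; v_R² = 0.08573.
t = (118.6 − 0.01490)/0.08573 = 1380 days.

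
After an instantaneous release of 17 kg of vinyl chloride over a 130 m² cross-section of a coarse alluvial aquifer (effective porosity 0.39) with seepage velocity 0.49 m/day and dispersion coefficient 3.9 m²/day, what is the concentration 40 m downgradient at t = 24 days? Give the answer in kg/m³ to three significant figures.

0.00116 kg/m³

For an instantaneous plane source, C(x,t) = M/(n_e·A·√(4πDt)) · exp(−(x−vt)²/(4Dt)), with n_e·A the pore (flow) area.
Plume center vt = 0.49 × 24 = 11.76 m, so the well at 40 m is 28.24 m downgradient of the peak.
√(4πDt) = 34.30 m, giving peak height M/(n_e·A·√(4πDt)) = 17/(0.39 × 130 × 34.30) = 0.009776 kg/m³.
(x−vt)²/(4Dt) = (28.24)²/(4 × 3.9 × 24) = 2.130; exp(−2.130) = 0.1188.
C = 0.009776 × 0.1188 = 0.00116 kg/m³.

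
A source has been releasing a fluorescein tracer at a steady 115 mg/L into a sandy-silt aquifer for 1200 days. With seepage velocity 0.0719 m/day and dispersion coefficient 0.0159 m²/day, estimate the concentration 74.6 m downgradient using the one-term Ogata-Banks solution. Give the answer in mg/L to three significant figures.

For a continuous step input, C/C₀ ≈ ½·erfc((x−vt)/(2√(Dt))).
vt = 0.0719 × 1200 = 86.28 m and 2√(Dt) = 2√(0.0159 × 1200) = 8.736 m.
Argument (x−vt)/(2√(Dt)) = (74.6 − 86.28)/8.736 = -1.337; ½·erfc(-1.337) = 0.9707.
C = 115 × 0.9707 = 112 mg/L.

112 mg/L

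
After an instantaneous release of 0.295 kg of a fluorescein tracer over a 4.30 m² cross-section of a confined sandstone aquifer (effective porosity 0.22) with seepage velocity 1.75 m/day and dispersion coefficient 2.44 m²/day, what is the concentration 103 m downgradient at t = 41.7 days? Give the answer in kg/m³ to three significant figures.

0.000952 kg/m³

For an instantaneous plane source, C(x,t) = M/(n_e·A·√(4πDt)) · exp(−(x−vt)²/(4Dt)), with n_e·A the pore (flow) area.
Plume center vt = 1.75 × 41.7 = 72.975 m, so the well at 103 m is 30.025 m downgradient of the peak.
√(4πDt) = 35.76 m, giving peak height M/(n_e·A·√(4πDt)) = 0.295/(0.22 × 4.30 × 35.76) = 0.008720 kg/m³.
(x−vt)²/(4Dt) = (30.025)²/(4 × 2.44 × 41.7) = 2.215; exp(−2.215) = 0.1092.
C = 0.008720 × 0.1092 = 0.000952 kg/m³.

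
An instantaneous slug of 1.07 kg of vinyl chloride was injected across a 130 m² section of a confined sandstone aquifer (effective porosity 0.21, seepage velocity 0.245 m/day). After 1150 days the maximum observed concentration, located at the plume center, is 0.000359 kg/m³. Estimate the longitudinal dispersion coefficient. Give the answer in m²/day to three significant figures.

At the plume center C_max = M/(n_e·A·√(4πDt)), so D = M²/(4πt·(n_e·A·C_max)²).
n_e·A·C_max = 0.21 × 130 × 0.000359 = 0.009801 kg/m.
D = 1.07²/(4π × 1150 × 0.009801²) = 0.825 m²/day.

0.825 m²/day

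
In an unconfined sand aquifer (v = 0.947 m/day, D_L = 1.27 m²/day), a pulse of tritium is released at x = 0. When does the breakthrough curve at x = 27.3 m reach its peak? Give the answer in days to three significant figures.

For the 1D instantaneous-source solution, setting ∂C/∂t = 0 at fixed x gives v²t² + 2Dt − x² = 0, so t = (√(D² + v²x²) − D)/v².
√(D² + v²x²) = √(1.27² + 0.947² × 27.3²) = 25.88; v² = 0.896809.
t = (25.88 − 1.27)/0.896809 = 27.4 days (vs. the pure-advection estimate x/v = 28.8 d).

27.4 days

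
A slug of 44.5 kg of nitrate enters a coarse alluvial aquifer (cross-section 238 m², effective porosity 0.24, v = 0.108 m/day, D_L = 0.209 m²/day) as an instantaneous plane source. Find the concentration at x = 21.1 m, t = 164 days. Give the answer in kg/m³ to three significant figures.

For an instantaneous plane source, C(x,t) = M/(n_e·A·√(4πDt)) · exp(−(x−vt)²/(4Dt)), with n_e·A the pore (flow) area.
Plume center vt = 0.108 × 164 = 17.712 m, so the well at 21.1 m is 3.388 m downgradient of the peak.
√(4πDt) = 20.75 m, giving peak height M/(n_e·A·√(4πDt)) = 44.5/(0.24 × 238 × 20.75) = 0.03755 kg/m³.
(x−vt)²/(4Dt) = (3.388)²/(4 × 0.209 × 164) = 0.08372; exp(−0.08372) = 0.9197.
C = 0.03755 × 0.9197 = 0.0345 kg/m³.

0.0345 kg/m³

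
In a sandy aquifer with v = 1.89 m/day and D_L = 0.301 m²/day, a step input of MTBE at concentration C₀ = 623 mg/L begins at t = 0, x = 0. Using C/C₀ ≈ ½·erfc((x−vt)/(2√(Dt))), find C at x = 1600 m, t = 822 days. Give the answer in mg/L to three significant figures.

11.5 mg/L

For a continuous step input, C/C₀ ≈ ½·erfc((x−vt)/(2√(Dt))).
vt = 1.89 × 822 = 1553.58 m and 2√(Dt) = 2√(0.301 × 822) = 31.46 m.
Argument (x−vt)/(2√(Dt)) = (1600 − 1553.58)/31.46 = 1.476; ½·erfc(1.476) = 0.01843.
C = 623 × 0.01843 = 11.5 mg/L.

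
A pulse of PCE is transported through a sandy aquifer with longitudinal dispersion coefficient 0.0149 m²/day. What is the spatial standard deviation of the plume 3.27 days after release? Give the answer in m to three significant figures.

0.312 m

Dispersive spreading gives a Gaussian with σ² = 2Dt; advection only shifts the center.
σ = √(2 × 0.0149 × 3.27) = 0.312 m.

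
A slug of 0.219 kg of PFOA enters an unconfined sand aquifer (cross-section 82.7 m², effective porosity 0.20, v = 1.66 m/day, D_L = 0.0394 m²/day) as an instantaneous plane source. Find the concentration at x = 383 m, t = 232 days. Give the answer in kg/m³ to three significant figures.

0.00109 kg/m³

For an instantaneous plane source, C(x,t) = M/(n_e·A·√(4πDt)) · exp(−(x−vt)²/(4Dt)), with n_e·A the pore (flow) area.
Plume center vt = 1.66 × 232 = 385.12 m, so the well at 383 m is 2.12 m upgradient of the peak.
√(4πDt) = 10.72 m, giving peak height M/(n_e·A·√(4πDt)) = 0.219/(0.20 × 82.7 × 10.72) = 0.001235 kg/m³.
(x−vt)²/(4Dt) = (-2.12)²/(4 × 0.0394 × 232) = 0.1229; exp(−0.1229) = 0.8844.
C = 0.001235 × 0.8844 = 0.00109 kg/m³.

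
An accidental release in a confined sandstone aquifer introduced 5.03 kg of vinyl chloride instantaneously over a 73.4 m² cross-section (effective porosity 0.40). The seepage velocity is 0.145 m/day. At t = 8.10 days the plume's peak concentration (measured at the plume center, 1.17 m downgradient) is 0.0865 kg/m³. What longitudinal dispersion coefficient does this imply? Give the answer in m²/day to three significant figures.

0.0385 m²/day

At the plume center C_max = M/(n_e·A·√(4πDt)), so D = M²/(4πt·(n_e·A·C_max)²).
n_e·A·C_max = 0.40 × 73.4 × 0.0865 = 2.540 kg/m.
D = 5.03²/(4π × 8.10 × 2.540²) = 0.0385 m²/day.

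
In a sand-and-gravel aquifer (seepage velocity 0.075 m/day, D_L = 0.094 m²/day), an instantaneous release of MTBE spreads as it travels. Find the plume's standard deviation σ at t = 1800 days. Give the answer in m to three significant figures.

Dispersive spreading gives a Gaussian with σ² = 2Dt; advection only shifts the center.
σ = √(2 × 0.094 × 1800) = 18.4 m.

18.4 m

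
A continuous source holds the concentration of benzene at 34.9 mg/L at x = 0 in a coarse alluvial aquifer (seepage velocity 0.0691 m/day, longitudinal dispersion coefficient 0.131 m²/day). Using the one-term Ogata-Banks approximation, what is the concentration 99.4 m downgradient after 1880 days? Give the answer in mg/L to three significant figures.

31.9 mg/L

For a continuous step input, C/C₀ ≈ ½·erfc((x−vt)/(2√(Dt))).
vt = 0.0691 × 1880 = 129.908 m and 2√(Dt) = 2√(0.131 × 1880) = 31.39 m.
Argument (x−vt)/(2√(Dt)) = (99.4 − 129.908)/31.39 = -0.9719; ½·erfc(-0.9719) = 0.9154.
C = 34.9 × 0.9154 = 31.9 mg/L.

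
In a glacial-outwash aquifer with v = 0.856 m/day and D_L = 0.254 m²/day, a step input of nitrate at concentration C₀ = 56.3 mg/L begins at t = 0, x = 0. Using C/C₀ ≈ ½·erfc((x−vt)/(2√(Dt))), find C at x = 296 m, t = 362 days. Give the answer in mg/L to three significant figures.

For a continuous step input, C/C₀ ≈ ½·erfc((x−vt)/(2√(Dt))).
vt = 0.856 × 362 = 309.872 m and 2√(Dt) = 2√(0.254 × 362) = 19.18 m.
Argument (x−vt)/(2√(Dt)) = (296 − 309.872)/19.18 = -0.7233; ½·erfc(-0.7233) = 0.8468.
C = 56.3 × 0.8468 = 47.7 mg/L.

47.7 mg/L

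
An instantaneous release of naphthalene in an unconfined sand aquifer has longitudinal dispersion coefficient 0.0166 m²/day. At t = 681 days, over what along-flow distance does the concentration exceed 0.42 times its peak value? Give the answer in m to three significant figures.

12.5 m

The plume is Gaussian with σ = √(2Dt) = √(2 × 0.0166 × 681) = 4.755 m.
C/C_peak = exp(−Δx²/(2σ²)) = 0.42 ⇒ Δx = σ·√(−2 ln 0.42) = 4.755 × 1.317 = 6.262 m.
Width = 2Δx = 12.5 m.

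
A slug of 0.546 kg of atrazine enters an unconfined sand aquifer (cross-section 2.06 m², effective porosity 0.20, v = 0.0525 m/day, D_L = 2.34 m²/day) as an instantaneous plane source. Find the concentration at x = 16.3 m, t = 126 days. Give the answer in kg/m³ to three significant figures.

0.0201 kg/m³

For an instantaneous plane source, C(x,t) = M/(n_e·A·√(4πDt)) · exp(−(x−vt)²/(4Dt)), with n_e·A the pore (flow) area.
Plume center vt = 0.0525 × 126 = 6.615 m, so the well at 16.3 m is 9.685 m downgradient of the peak.
√(4πDt) = 60.87 m, giving peak height M/(n_e·A·√(4πDt)) = 0.546/(0.20 × 2.06 × 60.87) = 0.02177 kg/m³.
(x−vt)²/(4Dt) = (9.685)²/(4 × 2.34 × 126) = 0.07953; exp(−0.07953) = 0.9236.
C = 0.02177 × 0.9236 = 0.0201 kg/m³.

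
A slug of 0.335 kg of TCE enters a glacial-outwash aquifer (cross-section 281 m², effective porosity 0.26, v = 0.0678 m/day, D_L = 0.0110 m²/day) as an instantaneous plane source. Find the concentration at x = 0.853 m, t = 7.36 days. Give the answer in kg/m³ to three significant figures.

For an instantaneous plane source, C(x,t) = M/(n_e·A·√(4πDt)) · exp(−(x−vt)²/(4Dt)), with n_e·A the pore (flow) area.
Plume center vt = 0.0678 × 7.36 = 0.499008 m, so the well at 0.853 m is 0.353992 m downgradient of the peak.
√(4πDt) = 1.009 m, giving peak height M/(n_e·A·√(4πDt)) = 0.335/(0.26 × 281 × 1.009) = 0.004544 kg/m³.
(x−vt)²/(4Dt) = (0.353992)²/(4 × 0.0110 × 7.36) = 0.3870; exp(−0.3870) = 0.6791.
C = 0.004544 × 0.6791 = 0.00309 kg/m³.

0.00309 kg/m³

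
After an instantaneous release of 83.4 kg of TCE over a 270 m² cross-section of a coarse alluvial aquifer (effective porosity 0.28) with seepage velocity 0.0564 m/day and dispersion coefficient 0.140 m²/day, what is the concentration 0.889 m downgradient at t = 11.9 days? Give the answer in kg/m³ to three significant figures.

0.239 kg/m³

For an instantaneous plane source, C(x,t) = M/(n_e·A·√(4πDt)) · exp(−(x−vt)²/(4Dt)), with n_e·A the pore (flow) area.
Plume center vt = 0.0564 × 11.9 = 0.67116 m, so the well at 0.889 m is 0.21784 m downgradient of the peak.
√(4πDt) = 4.576 m, giving peak height M/(n_e·A·√(4πDt)) = 83.4/(0.28 × 270 × 4.576) = 0.2411 kg/m³.
(x−vt)²/(4Dt) = (0.21784)²/(4 × 0.140 × 11.9) = 0.007121; exp(−0.007121) = 0.9929.
C = 0.2411 × 0.9929 = 0.239 kg/m³.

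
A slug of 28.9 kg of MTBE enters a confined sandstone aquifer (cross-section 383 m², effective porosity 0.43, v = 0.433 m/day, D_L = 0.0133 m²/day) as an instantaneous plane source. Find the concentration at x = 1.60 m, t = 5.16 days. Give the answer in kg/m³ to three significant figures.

0.0436 kg/m³

For an instantaneous plane source, C(x,t) = M/(n_e·A·√(4πDt)) · exp(−(x−vt)²/(4Dt)), with n_e·A the pore (flow) area.
Plume center vt = 0.433 × 5.16 = 2.23428 m, so the well at 1.60 m is 0.63428 m upgradient of the peak.
√(4πDt) = 0.9287 m, giving peak height M/(n_e·A·√(4πDt)) = 28.9/(0.43 × 383 × 0.9287) = 0.1890 kg/m³.
(x−vt)²/(4Dt) = (-0.63428)²/(4 × 0.0133 × 5.16) = 1.466; exp(−1.466) = 0.2308.
C = 0.1890 × 0.2308 = 0.0436 kg/m³.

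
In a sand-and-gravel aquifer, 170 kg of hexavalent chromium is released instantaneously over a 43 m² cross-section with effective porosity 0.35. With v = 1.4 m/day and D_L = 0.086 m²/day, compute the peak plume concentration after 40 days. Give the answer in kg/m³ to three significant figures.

The peak of an instantaneous 1D plume sits at x = vt; there the Gaussian factor is 1 and C_max = M/(n_e·A·√(4πDt)), where n_e·A is the pore area the mass is dissolved in.
√(4πDt) = √(4π × 0.086 × 40) = 6.575 m, so C_max = 170/(0.35 × 43 × 6.575) = 1.72 kg/m³.

1.72 kg/m³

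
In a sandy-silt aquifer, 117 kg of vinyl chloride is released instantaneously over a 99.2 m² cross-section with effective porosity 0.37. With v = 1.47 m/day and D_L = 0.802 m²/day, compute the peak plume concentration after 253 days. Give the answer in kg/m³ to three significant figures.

0.0631 kg/m³

The peak of an instantaneous 1D plume sits at x = vt; there the Gaussian factor is 1 and C_max = M/(n_e·A·√(4πDt)), where n_e·A is the pore area the mass is dissolved in.
√(4πDt) = √(4π × 0.802 × 253) = 50.50 m, so C_max = 117/(0.37 × 99.2 × 50.50) = 0.0631 kg/m³.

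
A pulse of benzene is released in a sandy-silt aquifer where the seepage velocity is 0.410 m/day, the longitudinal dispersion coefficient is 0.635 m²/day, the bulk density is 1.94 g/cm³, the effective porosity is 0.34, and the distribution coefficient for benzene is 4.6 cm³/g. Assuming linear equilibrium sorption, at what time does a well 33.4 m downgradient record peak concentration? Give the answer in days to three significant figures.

2120 days

Retardation factor R = 1 + ρ_b·K_d/n = 1 + 1.94 × 4.6/0.34 = 27.25.
Sorption retards both mechanisms: v_R = v/R = 0.01505 m/day, D_R = D/R = 0.02330 m²/day.
Peak time from v_R²t² + 2D_R t − x² = 0: t = (√(D_R² + v_R²x²) − D_R)/v_R².
√(D_R² + v_R²x²) = √(0.02330² + 0.01505² × 33.4²) = 0.5032; v_R² = 0.0002265.
t = (0.5032 − 0.02330)/0.0002265 = 2120 days.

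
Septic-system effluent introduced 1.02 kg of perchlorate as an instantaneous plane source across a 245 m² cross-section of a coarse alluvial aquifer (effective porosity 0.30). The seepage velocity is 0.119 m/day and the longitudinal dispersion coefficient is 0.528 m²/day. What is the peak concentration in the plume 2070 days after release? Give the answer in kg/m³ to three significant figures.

The peak of an instantaneous 1D plume sits at x = vt; there the Gaussian factor is 1 and C_max = M/(n_e·A·√(4πDt)), where n_e·A is the pore area the mass is dissolved in.
√(4πDt) = √(4π × 0.528 × 2070) = 117.2 m, so C_max = 1.02/(0.30 × 245 × 117.2) = 0.000118 kg/m³.

0.000118 kg/m³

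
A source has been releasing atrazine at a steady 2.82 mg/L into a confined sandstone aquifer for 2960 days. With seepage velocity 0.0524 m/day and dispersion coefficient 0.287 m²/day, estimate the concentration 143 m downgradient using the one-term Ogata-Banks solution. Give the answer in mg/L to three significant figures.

1.74 mg/L

For a continuous step input, C/C₀ ≈ ½·erfc((x−vt)/(2√(Dt))).
vt = 0.0524 × 2960 = 155.104 m and 2√(Dt) = 2√(0.287 × 2960) = 58.29 m.
Argument (x−vt)/(2√(Dt)) = (143 − 155.104)/58.29 = -0.2077; ½·erfc(-0.2077) = 0.6155.
C = 2.82 × 0.6155 = 1.74 mg/L.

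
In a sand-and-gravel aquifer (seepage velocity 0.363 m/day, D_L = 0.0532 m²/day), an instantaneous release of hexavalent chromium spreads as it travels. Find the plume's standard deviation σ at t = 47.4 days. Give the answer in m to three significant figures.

Dispersive spreading gives a Gaussian with σ² = 2Dt; advection only shifts the center.
σ = √(2 × 0.0532 × 47.4) = 2.25 m.

2.25 m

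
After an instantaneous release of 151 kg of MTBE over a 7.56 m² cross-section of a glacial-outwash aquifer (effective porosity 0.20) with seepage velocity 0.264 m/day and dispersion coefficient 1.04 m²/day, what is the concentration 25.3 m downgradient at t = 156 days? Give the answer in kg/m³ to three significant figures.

For an instantaneous plane source, C(x,t) = M/(n_e·A·√(4πDt)) · exp(−(x−vt)²/(4Dt)), with n_e·A the pore (flow) area.
Plume center vt = 0.264 × 156 = 41.184 m, so the well at 25.3 m is 15.884 m upgradient of the peak.
√(4πDt) = 45.15 m, giving peak height M/(n_e·A·√(4πDt)) = 151/(0.20 × 7.56 × 45.15) = 2.212 kg/m³.
(x−vt)²/(4Dt) = (-15.884)²/(4 × 1.04 × 156) = 0.3888; exp(−0.3888) = 0.6779.
C = 2.212 × 0.6779 = 1.50 kg/m³.

1.50 kg/m³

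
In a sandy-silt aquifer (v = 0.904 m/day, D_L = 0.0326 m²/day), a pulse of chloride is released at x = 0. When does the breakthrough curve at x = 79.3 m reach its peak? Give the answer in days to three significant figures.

87.7 days

For the 1D instantaneous-source solution, setting ∂C/∂t = 0 at fixed x gives v²t² + 2Dt − x² = 0, so t = (√(D² + v²x²) − D)/v².
√(D² + v²x²) = √(0.0326² + 0.904² × 79.3²) = 71.69; v² = 0.817216.
t = (71.69 − 0.0326)/0.817216 = 87.7 days (vs. the pure-advection estimate x/v = 87.7 d).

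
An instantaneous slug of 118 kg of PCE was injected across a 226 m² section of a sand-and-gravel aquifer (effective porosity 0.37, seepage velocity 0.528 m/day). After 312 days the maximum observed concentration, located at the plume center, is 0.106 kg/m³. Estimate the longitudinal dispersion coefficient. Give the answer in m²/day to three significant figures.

At the plume center C_max = M/(n_e·A·√(4πDt)), so D = M²/(4πt·(n_e·A·C_max)²).
n_e·A·C_max = 0.37 × 226 × 0.106 = 8.864 kg/m.
D = 118²/(4π × 312 × 8.864²) = 0.0452 m²/day.

0.0452 m²/day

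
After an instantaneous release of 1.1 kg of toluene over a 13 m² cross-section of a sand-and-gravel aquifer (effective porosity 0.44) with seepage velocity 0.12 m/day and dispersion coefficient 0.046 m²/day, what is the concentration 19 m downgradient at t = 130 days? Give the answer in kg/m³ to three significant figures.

For an instantaneous plane source, C(x,t) = M/(n_e·A·√(4πDt)) · exp(−(x−vt)²/(4Dt)), with n_e·A the pore (flow) area.
Plume center vt = 0.12 × 130 = 15.6 m, so the well at 19 m is 3.4 m downgradient of the peak.
√(4πDt) = 8.669 m, giving peak height M/(n_e·A·√(4πDt)) = 1.1/(0.44 × 13 × 8.669) = 0.02218 kg/m³.
(x−vt)²/(4Dt) = (3.4)²/(4 × 0.046 × 130) = 0.4833; exp(−0.4833) = 0.6167.
C = 0.02218 × 0.6167 = 0.0137 kg/m³.

0.0137 kg/m³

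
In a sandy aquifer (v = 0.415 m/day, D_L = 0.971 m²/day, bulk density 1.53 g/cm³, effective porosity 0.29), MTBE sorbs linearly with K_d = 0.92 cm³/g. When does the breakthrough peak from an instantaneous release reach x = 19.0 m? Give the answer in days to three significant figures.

Retardation factor R = 1 + ρ_b·K_d/n = 1 + 1.53 × 0.92/0.29 = 5.854.
Sorption retards both mechanisms: v_R = v/R = 0.07089 m/day, D_R = D/R = 0.1659 m²/day.
Peak time from v_R²t² + 2D_R t − x² = 0: t = (√(D_R² + v_R²x²) − D_R)/v_R².
√(D_R² + v_R²x²) = √(0.1659² + 0.07089² × 19.0²) = 1.357; v_R² = 0.005025.
t = (1.357 − 0.1659)/0.005025 = 237 days.

237 days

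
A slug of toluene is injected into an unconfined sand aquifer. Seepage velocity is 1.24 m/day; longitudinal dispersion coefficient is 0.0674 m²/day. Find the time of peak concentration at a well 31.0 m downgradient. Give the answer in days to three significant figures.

25.0 days

For the 1D instantaneous-source solution, setting ∂C/∂t = 0 at fixed x gives v²t² + 2Dt − x² = 0, so t = (√(D² + v²x²) − D)/v².
√(D² + v²x²) = √(0.0674² + 1.24² × 31.0²) = 38.44; v² = 1.5376.
t = (38.44 − 0.0674)/1.5376 = 25.0 days (vs. the pure-advection estimate x/v = 25.0 d).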